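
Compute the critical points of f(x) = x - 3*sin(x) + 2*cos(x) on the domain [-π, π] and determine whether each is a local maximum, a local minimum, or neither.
f'(x) = -2*sin(x) - 3*cos(x) + 1

Solve f'(x) = 0 on [-π, π]:
  f'(x) = 0 ⇔ -2*sin(x) - 3*cos(x) = -1. Write the left side as R·cos(x + φ) with R = √((-3)² + 2²) = sqrt(13), cos φ = -3*sqrt(13)/13, sin φ = 2*sqrt(13)/13; then cos(x + φ) = -sqrt(13)/13. Solve for x and keep the solutions lying in [-π, π].
  ⇒ x = atan((2 - 6*sqrt(3))/(3 + 4*sqrt(3))) ≈ -0.7018, atan((2 + 6*sqrt(3))/(3 - 4*sqrt(3))) + pi ≈ 1.8778

f''(x) = 3*sin(x) - 2*cos(x)
Second-derivative test at each critical point:
  f''(-0.7018) = -3.4641 < 0 → local maximum
  f''(1.8778) = 3.4641 > 0 → local minimum

Critical points: x = atan((2 - 6*sqrt(3))/(3 + 4*sqrt(3))) ≈ -0.7018 (local maximum); x = atan((2 + 6*sqrt(3))/(3 - 4*sqrt(3))) + pi ≈ 1.8778 (local minimum)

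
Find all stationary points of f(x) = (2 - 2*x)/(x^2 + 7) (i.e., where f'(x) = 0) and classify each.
f'(x) = 2*(-x^2 + 2*x*(x - 1) - 7)/(x^2 + 7)^2

Solve f'(x) = 0:
  f'(x) = 2*(x^2 - 2*x - 7)/(x^2 + 7)^2; the denominator is positive wherever f is defined, so f'(x) = 0 ⇔ 2*x^2 - 4*x - 14 = 0.
  Factor: 2*x^2 - 4*x - 14 = 2*(x^2 - 2*x - 7); x^2 - 2*x - 7 = 0 has no rational roots; quadratic formula: x = (2 ± √32)/2.
  ⇒ x = 1 - 2*sqrt(2) ≈ -1.8284, 1 + 2*sqrt(2) ≈ 3.8284

f''(x) = 4*(4*x^2*(1 - x) + (3*x - 1)*(x^2 + 7))/(x^2 + 7)^3
Second-derivative test at each critical point:
  f''(-1.8284) = -0.1058 < 0 → local maximum
  f''(3.8284) = 0.0241 > 0 → local minimum

Critical points: x = 1 - 2*sqrt(2) ≈ -1.8284 (local maximum); x = 1 + 2*sqrt(2) ≈ 3.8284 (local minimum)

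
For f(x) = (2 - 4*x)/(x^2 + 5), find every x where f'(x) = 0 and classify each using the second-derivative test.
f'(x) = 4*(x^2 - x - 5)/(x^4 + 10*x^2 + 25)

Solve f'(x) = 0:
  f'(x) = 4*(x^2 - x - 5)/(x^2 + 5)^2; the denominator is positive wherever f is defined, so f'(x) = 0 ⇔ 4*x^2 - 4*x - 20 = 0.
  Factor: 4*x^2 - 4*x - 20 = 4*(x^2 - x - 5); x^2 - x - 5 = 0 has no rational roots; quadratic formula: x = (1 ± √21)/2.
  ⇒ x = 1/2 - sqrt(21)/2 ≈ -1.7913, 1/2 + sqrt(21)/2 ≈ 2.7913

f''(x) = 4*(4*x^2*(1 - 2*x) + (6*x - 1)*(x^2 + 5))/(x^2 + 5)^3
Second-derivative test at each critical point:
  f''(-1.7913) = -0.2720 < 0 → local maximum
  f''(2.7913) = 0.1120 > 0 → local minimum

Critical points: x = 1/2 - sqrt(21)/2 ≈ -1.7913 (local maximum); x = 1/2 + sqrt(21)/2 ≈ 2.7913 (local minimum)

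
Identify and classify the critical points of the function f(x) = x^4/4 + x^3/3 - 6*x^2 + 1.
f'(x) = x*(x^2 + x - 12)

Solve f'(x) = 0:
  Factor: x^3 + x^2 - 12*x = x*(x - 3)*(x + 4) = 0.
  ⇒ x = -4, 0, 3

f''(x) = 3*x^2 + 2*x - 12
Second-derivative test at each critical point:
  f''(-4) = 28 > 0 → local minimum
  f''(0) = -12 < 0 → local maximum
  f''(3) = 21 > 0 → local minimum

Critical points: x = -4 (local minimum); x = 0 (local maximum); x = 3 (local minimum)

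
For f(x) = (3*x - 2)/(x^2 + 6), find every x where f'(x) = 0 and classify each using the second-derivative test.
f'(x) = (-3*x^2 + 4*x + 18)/(x^4 + 12*x^2 + 36)

Solve f'(x) = 0:
  f'(x) = -(3*x^2 - 4*x - 18)/(x^2 + 6)^2; the denominator is positive wherever f is defined, so f'(x) = 0 ⇔ -3*x^2 + 4*x + 18 = 0.
  3*x^2 - 4*x - 18 = 0 has no rational roots; quadratic formula: x = (4 ± √232)/6.
  ⇒ x = 2/3 - sqrt(58)/3 ≈ -1.8719, 2/3 + sqrt(58)/3 ≈ 3.2053

f''(x) = 2*(4*x^2*(3*x - 2) + (2 - 9*x)*(x^2 + 6))/(x^2 + 6)^3
Second-derivative test at each critical point:
  f''(-1.8719) = 0.1686 > 0 → local minimum
  f''(3.2053) = -0.0575 < 0 → local maximum

Critical points: x = 2/3 - sqrt(58)/3 ≈ -1.8719 (local minimum); x = 2/3 + sqrt(58)/3 ≈ 3.2053 (local maximum)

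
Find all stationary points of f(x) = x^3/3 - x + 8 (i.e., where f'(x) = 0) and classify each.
f'(x) = x^2 - 1

Solve f'(x) = 0:
  Factor: x^2 - 1 = (x - 1)*(x + 1) = 0.
  ⇒ x = -1, 1

f''(x) = 2*x
Second-derivative test at each critical point:
  f''(-1) = -2 < 0 → local maximum
  f''(1) = 2 > 0 → local minimum

Critical points: x = -1 (local maximum); x = 1 (local minimum)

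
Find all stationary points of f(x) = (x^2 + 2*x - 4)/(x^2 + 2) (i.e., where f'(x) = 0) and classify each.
f'(x) = 2*(-x^2 + 6*x + 2)/(x^4 + 4*x^2 + 4)

Solve f'(x) = 0:
  f'(x) = -2*(x^2 - 6*x - 2)/(x^2 + 2)^2; the denominator is positive wherever f is defined, so f'(x) = 0 ⇔ -2*x^2 + 12*x + 4 = 0.
  Factor: -2*x^2 + 12*x + 4 = -2*(x^2 - 6*x - 2); x^2 - 6*x - 2 = 0 has no rational roots; quadratic formula: x = (6 ± √44)/2.
  ⇒ x = 3 - sqrt(11) ≈ -0.3166, 3 + sqrt(11) ≈ 6.3166

f''(x) = 4*(x^3 - 9*x^2 - 6*x + 6)/(x^6 + 6*x^4 + 12*x^2 + 8)
Second-derivative test at each critical point:
  f''(-0.3166) = 3.0076 > 0 → local minimum
  f''(6.3166) = -0.0076 < 0 → local maximum

Critical points: x = 3 - sqrt(11) ≈ -0.3166 (local minimum); x = 3 + sqrt(11) ≈ 6.3166 (local maximum)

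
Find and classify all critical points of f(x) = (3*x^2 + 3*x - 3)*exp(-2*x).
f'(x) = 3*(3 - 2*x^2)*exp(-2*x)

Solve f'(x) = 0:
  f'(x) = (9 - 6*x^2)·exp(-2*x) and exp(-2*x) > 0 for every x, so f'(x) = 0 ⇔ 9 - 6*x^2 = 0.
  Factor: 9 - 6*x^2 = -3*(2*x^2 - 3); 2*x^2 - 3 = 0 has no rational roots; quadratic formula: x = (0 ± √24)/4.
  ⇒ x = -sqrt(6)/2 ≈ -1.2247, sqrt(6)/2 ≈ 1.2247

f''(x) = 6*(2*x^2 - 2*x - 3)*exp(-2*x)
Second-derivative test at each critical point:
  f''(-1.2247) = 170.2263 > 0 → local minimum
  f''(1.2247) = -1.2689 < 0 → local maximum

Critical points: x = -sqrt(6)/2 ≈ -1.2247 (local minimum); x = sqrt(6)/2 ≈ 1.2247 (local maximum)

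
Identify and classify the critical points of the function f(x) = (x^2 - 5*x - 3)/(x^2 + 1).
f'(x) = (5*x^2 + 8*x - 5)/(x^4 + 2*x^2 + 1)

Solve f'(x) = 0:
  f'(x) = (5*x^2 + 8*x - 5)/(x^2 + 1)^2; the denominator is positive wherever f is defined, so f'(x) = 0 ⇔ 5*x^2 + 8*x - 5 = 0.
  5*x^2 + 8*x - 5 = 0 has no rational roots; quadratic formula: x = (-8 ± √164)/10.
  ⇒ x = -sqrt(41)/5 - 4/5 ≈ -2.0806, -4/5 + sqrt(41)/5 ≈ 0.4806

f''(x) = 2*(-5*x^3 - 12*x^2 + 15*x + 4)/(x^6 + 3*x^4 + 3*x^2 + 1)
Second-derivative test at each critical point:
  f''(-2.0806) = -0.4510 < 0 → local maximum
  f''(0.4806) = 8.4510 > 0 → local minimum

Critical points: x = -sqrt(41)/5 - 4/5 ≈ -2.0806 (local maximum); x = -4/5 + sqrt(41)/5 ≈ 0.4806 (local minimum)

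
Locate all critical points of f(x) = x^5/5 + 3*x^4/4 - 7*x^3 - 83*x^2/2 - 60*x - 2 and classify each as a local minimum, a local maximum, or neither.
f'(x) = x^4 + 3*x^3 - 21*x^2 - 83*x - 60

Solve f'(x) = 0:
  Factor: x^4 + 3*x^3 - 21*x^2 - 83*x - 60 = (x - 5)*(x + 1)*(x + 3)*(x + 4) = 0.
  ⇒ x = -4, -3, -1, 5

f''(x) = 4*x^3 + 9*x^2 - 42*x - 83
Second-derivative test at each critical point:
  f''(-4) = -27 < 0 → local maximum
  f''(-3) = 16 > 0 → local minimum
  f''(-1) = -36 < 0 → local maximum
  f''(5) = 432 > 0 → local minimum

Critical points: x = -4 (local maximum); x = -3 (local minimum); x = -1 (local maximum); x = 5 (local minimum)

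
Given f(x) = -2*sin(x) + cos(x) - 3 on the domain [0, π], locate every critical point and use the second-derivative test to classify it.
f'(x) = -sin(x) - 2*cos(x)

Solve f'(x) = 0 on [0, π]:
  f'(x) = 0 ⇔ -2*cos(x) = sin(x) ⇔ tan(x) = -2, i.e. x = arctan(-2) + nπ; keep the solutions lying in [0, π].
  ⇒ x = pi - atan(2) ≈ 2.0344

f''(x) = 2*sin(x) - cos(x)
Second-derivative test at each critical point:
  f''(2.0344) = 2.2361 > 0 → local minimum

Critical points: x = pi - atan(2) ≈ 2.0344 (local minimum)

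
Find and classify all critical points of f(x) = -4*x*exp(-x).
f'(x) = 4*(x - 1)*exp(-x)

Solve f'(x) = 0:
  f'(x) = (4*x - 4)·exp(-x) and exp(-x) > 0 for every x, so f'(x) = 0 ⇔ 4*x - 4 = 0.
  Factor: 4*x - 4 = 4*(x - 1) = 0.
  ⇒ x = 1

f''(x) = 4*(2 - x)*exp(-x)
Second-derivative test at each critical point:
  f''(1) = 1.4715 > 0 → local minimum

Critical points: x = 1 (local minimum)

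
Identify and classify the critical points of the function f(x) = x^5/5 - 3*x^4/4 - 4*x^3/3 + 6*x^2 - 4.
f'(x) = x*(x^3 - 3*x^2 - 4*x + 12)

Solve f'(x) = 0:
  Factor: x^4 - 3*x^3 - 4*x^2 + 12*x = x*(x - 3)*(x - 2)*(x + 2) = 0.
  ⇒ x = -2, 0, 2, 3

f''(x) = 4*x^3 - 9*x^2 - 8*x + 12
Second-derivative test at each critical point:
  f''(-2) = -40 < 0 → local maximum
  f''(0) = 12 > 0 → local minimum
  f''(2) = -8 < 0 → local maximum
  f''(3) = 15 > 0 → local minimum

Critical points: x = -2 (local maximum); x = 0 (local minimum); x = 2 (local maximum); x = 3 (local minimum)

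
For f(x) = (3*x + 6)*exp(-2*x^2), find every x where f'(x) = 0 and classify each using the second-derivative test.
f'(x) = 3*(-4*x*(x + 2) + 1)*exp(-2*x^2)

Solve f'(x) = 0:
  f'(x) = (-12*x^2 - 24*x + 3)·exp(-2*x^2) and exp(-2*x^2) > 0 for every x, so f'(x) = 0 ⇔ -12*x^2 - 24*x + 3 = 0.
  Factor: -12*x^2 - 24*x + 3 = -3*(4*x^2 + 8*x - 1); 4*x^2 + 8*x - 1 = 0 has no rational roots; quadratic formula: x = (-8 ± √80)/8.
  ⇒ x = -sqrt(5)/2 - 1 ≈ -2.1180, -1 + sqrt(5)/2 ≈ 0.1180

f''(x) = 12*(4*x^2*(x + 2) - 3*x - 2)*exp(-2*x^2)
Second-derivative test at each critical point:
  f''(-2.1180) = 0.0034 > 0 → local minimum
  f''(0.1180) = -26.0955 < 0 → local maximum

Critical points: x = -sqrt(5)/2 - 1 ≈ -2.1180 (local minimum); x = -1 + sqrt(5)/2 ≈ 0.1180 (local maximum)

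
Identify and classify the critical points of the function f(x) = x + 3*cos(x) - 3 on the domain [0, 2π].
f'(x) = 1 - 3*sin(x)

Solve f'(x) = 0 on [0, 2π]:
  f'(x) = 0 ⇔ sin(x) = 1/3, i.e. x = arcsin(1/3) + 2nπ or x = π − arcsin(1/3) + 2nπ; keep the solutions lying in [0, 2π].
  ⇒ x = asin(1/3) ≈ 0.3398, pi - asin(1/3) ≈ 2.8018

f''(x) = -3*cos(x)
Second-derivative test at each critical point:
  f''(0.3398) = -2.8284 < 0 → local maximum
  f''(2.8018) = 2.8284 > 0 → local minimum

Critical points: x = asin(1/3) ≈ 0.3398 (local maximum); x = pi - asin(1/3) ≈ 2.8018 (local minimum)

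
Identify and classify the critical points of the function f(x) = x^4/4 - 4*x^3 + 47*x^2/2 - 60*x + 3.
f'(x) = x^3 - 12*x^2 + 47*x - 60

Solve f'(x) = 0:
  Factor: x^3 - 12*x^2 + 47*x - 60 = (x - 5)*(x - 4)*(x - 3) = 0.
  ⇒ x = 3, 4, 5

f''(x) = 3*x^2 - 24*x + 47
Second-derivative test at each critical point:
  f''(3) = 2 > 0 → local minimum
  f''(4) = -1 < 0 → local maximum
  f''(5) = 2 > 0 → local minimum

Critical points: x = 3 (local minimum); x = 4 (local maximum); x = 5 (local minimum)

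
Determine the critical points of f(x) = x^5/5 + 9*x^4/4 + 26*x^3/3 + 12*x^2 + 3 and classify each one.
f'(x) = x*(x^3 + 9*x^2 + 26*x + 24)

Solve f'(x) = 0:
  Factor: x^4 + 9*x^3 + 26*x^2 + 24*x = x*(x + 2)*(x + 3)*(x + 4) = 0.
  ⇒ x = -4, -3, -2, 0

f''(x) = 4*x^3 + 27*x^2 + 52*x + 24
Second-derivative test at each critical point:
  f''(-4) = -8 < 0 → local maximum
  f''(-3) = 3 > 0 → local minimum
  f''(-2) = -4 < 0 → local maximum
  f''(0) = 24 > 0 → local minimum

Critical points: x = -4 (local maximum); x = -3 (local minimum); x = -2 (local maximum); x = 0 (local minimum)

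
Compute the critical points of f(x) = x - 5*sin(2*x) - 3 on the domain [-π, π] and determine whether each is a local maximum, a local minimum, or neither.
f'(x) = 1 - 10*cos(2*x)

Solve f'(x) = 0 on [-π, π]:
  f'(x) = 0 ⇔ cos(2*x) = 1/10, i.e. 2*x = ±arccos(1/10) + 2nπ; keep the solutions lying in [-π, π].
  ⇒ x = -pi + acos(1/10)/2 ≈ -2.4063, -acos(1/10)/2 ≈ -0.7353, acos(1/10)/2 ≈ 0.7353, pi - acos(1/10)/2 ≈ 2.4063

f''(x) = 20*sin(2*x)
Second-derivative test at each critical point:
  f''(-2.4063) = 19.8997 > 0 → local minimum
  f''(-0.7353) = -19.8997 < 0 → local maximum
  f''(0.7353) = 19.8997 > 0 → local minimum
  f''(2.4063) = -19.8997 < 0 → local maximum

Critical points: x = -pi + acos(1/10)/2 ≈ -2.4063 (local minimum); x = -acos(1/10)/2 ≈ -0.7353 (local maximum); x = acos(1/10)/2 ≈ 0.7353 (local minimum); x = pi - acos(1/10)/2 ≈ 2.4063 (local maximum)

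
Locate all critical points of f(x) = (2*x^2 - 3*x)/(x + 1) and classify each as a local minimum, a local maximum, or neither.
f'(x) = (2*x^2 + 4*x - 3)/(x^2 + 2*x + 1)

Solve f'(x) = 0:
  f'(x) = (2*x^2 + 4*x - 3)/(x + 1)^2; the denominator is positive wherever f is defined, so f'(x) = 0 ⇔ 2*x^2 + 4*x - 3 = 0.
  2*x^2 + 4*x - 3 = 0 has no rational roots; quadratic formula: x = (-4 ± √40)/4.
  ⇒ x = -sqrt(10)/2 - 1 ≈ -2.5811, -1 + sqrt(10)/2 ≈ 0.5811

f''(x) = 10/(x^3 + 3*x^2 + 3*x + 1)
Second-derivative test at each critical point:
  f''(-2.5811) = -2.5298 < 0 → local maximum
  f''(0.5811) = 2.5298 > 0 → local minimum

Critical points: x = -sqrt(10)/2 - 1 ≈ -2.5811 (local maximum); x = -1 + sqrt(10)/2 ≈ 0.5811 (local minimum)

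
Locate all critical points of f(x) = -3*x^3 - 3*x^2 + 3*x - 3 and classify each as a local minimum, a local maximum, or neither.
f'(x) = -9*x^2 - 6*x + 3

Solve f'(x) = 0:
  Factor: -9*x^2 - 6*x + 3 = -3*(x + 1)*(3*x - 1) = 0.
  ⇒ x = -1, 1/3

f''(x) = -18*x - 6
Second-derivative test at each critical point:
  f''(-1) = 12 > 0 → local minimum
  f''(1/3) = -12 < 0 → local maximum

Critical points: x = -1 (local minimum); x = 1/3 (local maximum)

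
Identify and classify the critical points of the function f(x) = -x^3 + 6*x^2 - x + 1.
f'(x) = -3*x^2 + 12*x - 1

Solve f'(x) = 0:
  3*x^2 - 12*x + 1 = 0 has no rational roots; quadratic formula: x = (12 ± √132)/6.
  ⇒ x = 2 - sqrt(33)/3 ≈ 0.0851, sqrt(33)/3 + 2 ≈ 3.9149

f''(x) = 12 - 6*x
Second-derivative test at each critical point:
  f''(0.0851) = 11.4891 > 0 → local minimum
  f''(3.9149) = -11.4891 < 0 → local maximum

Critical points: x = 2 - sqrt(33)/3 ≈ 0.0851 (local minimum); x = sqrt(33)/3 + 2 ≈ 3.9149 (local maximum)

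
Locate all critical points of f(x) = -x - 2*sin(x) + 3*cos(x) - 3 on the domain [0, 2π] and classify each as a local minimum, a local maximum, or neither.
f'(x) = -3*sin(x) - 2*cos(x) - 1

Solve f'(x) = 0 on [0, 2π]:
  f'(x) = 0 ⇔ -3*sin(x) - 2*cos(x) = 1. Write the left side as R·cos(x + φ) with R = √((-2)² + 3²) = sqrt(13), cos φ = -2*sqrt(13)/13, sin φ = 3*sqrt(13)/13; then cos(x + φ) = sqrt(13)/13. Solve for x and keep the solutions lying in [0, 2π].
  ⇒ x = atan((-3 + 4*sqrt(3))/(-6*sqrt(3) - 2)) + pi ≈ 2.8346, atan((-4*sqrt(3) - 3)/(-2 + 6*sqrt(3))) + 2*pi ≈ 5.4141

f''(x) = 2*sin(x) - 3*cos(x)
Second-derivative test at each critical point:
  f''(2.8346) = 3.4641 > 0 → local minimum
  f''(5.4141) = -3.4641 < 0 → local maximum

Critical points: x = atan((-3 + 4*sqrt(3))/(-6*sqrt(3) - 2)) + pi ≈ 2.8346 (local minimum); x = atan((-4*sqrt(3) - 3)/(-2 + 6*sqrt(3))) + 2*pi ≈ 5.4141 (local maximum)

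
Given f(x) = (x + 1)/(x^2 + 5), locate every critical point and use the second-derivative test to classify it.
f'(x) = (x^2 - 2*x*(x + 1) + 5)/(x^2 + 5)^2

Solve f'(x) = 0:
  f'(x) = -(x^2 + 2*x - 5)/(x^2 + 5)^2; the denominator is positive wherever f is defined, so f'(x) = 0 ⇔ -x^2 - 2*x + 5 = 0.
  x^2 + 2*x - 5 = 0 has no rational roots; quadratic formula: x = (-2 ± √24)/2.
  ⇒ x = -sqrt(6) - 1 ≈ -3.4495, -1 + sqrt(6) ≈ 1.4495

f''(x) = 2*(4*x^2*(x + 1) - (3*x + 1)*(x^2 + 5))/(x^2 + 5)^3
Second-derivative test at each critical point:
  f''(-3.4495) = 0.0172 > 0 → local minimum
  f''(1.4495) = -0.0972 < 0 → local maximum

Critical points: x = -sqrt(6) - 1 ≈ -3.4495 (local minimum); x = -1 + sqrt(6) ≈ 1.4495 (local maximum)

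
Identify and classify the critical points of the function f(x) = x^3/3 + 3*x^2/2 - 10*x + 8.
f'(x) = x^2 + 3*x - 10

Solve f'(x) = 0:
  Factor: x^2 + 3*x - 10 = (x - 2)*(x + 5) = 0.
  ⇒ x = -5, 2

f''(x) = 2*x + 3
Second-derivative test at each critical point:
  f''(-5) = -7 < 0 → local maximum
  f''(2) = 7 > 0 → local minimum

Critical points: x = -5 (local maximum); x = 2 (local minimum)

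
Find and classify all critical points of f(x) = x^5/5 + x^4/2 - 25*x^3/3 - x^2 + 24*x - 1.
f'(x) = x^4 + 2*x^3 - 25*x^2 - 2*x + 24

Solve f'(x) = 0:
  Factor: x^4 + 2*x^3 - 25*x^2 - 2*x + 24 = (x - 4)*(x - 1)*(x + 1)*(x + 6) = 0.
  ⇒ x = -6, -1, 1, 4

f''(x) = 4*x^3 + 6*x^2 - 50*x - 2
Second-derivative test at each critical point:
  f''(-6) = -350 < 0 → local maximum
  f''(-1) = 50 > 0 → local minimum
  f''(1) = -42 < 0 → local maximum
  f''(4) = 150 > 0 → local minimum

Critical points: x = -6 (local maximum); x = -1 (local minimum); x = 1 (local maximum); x = 4 (local minimum)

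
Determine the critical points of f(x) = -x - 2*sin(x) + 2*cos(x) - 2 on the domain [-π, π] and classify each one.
f'(x) = -2*sqrt(2)*sin(x + pi/4) - 1

Solve f'(x) = 0 on [-π, π]:
  f'(x) = 0 ⇔ -2*sin(x) - 2*cos(x) = 1. Write the left side as R·cos(x + φ) with R = √((-2)² + 2²) = 2*sqrt(2), cos φ = -sqrt(2)/2, sin φ = sqrt(2)/2; then cos(x + φ) = sqrt(2)/4. Solve for x and keep the solutions lying in [-π, π].
  ⇒ x = atan((-sqrt(7) - 1)/(-1 + sqrt(7))) ≈ -1.1468, atan((-1 + sqrt(7))/(-sqrt(7) - 1)) + pi ≈ 2.7176

f''(x) = -2*sqrt(2)*cos(x + pi/4)
Second-derivative test at each critical point:
  f''(-1.1468) = -2.6458 < 0 → local maximum
  f''(2.7176) = 2.6458 > 0 → local minimum

Critical points: x = atan((-sqrt(7) - 1)/(-1 + sqrt(7))) ≈ -1.1468 (local maximum); x = atan((-1 + sqrt(7))/(-sqrt(7) - 1)) + pi ≈ 2.7176 (local minimum)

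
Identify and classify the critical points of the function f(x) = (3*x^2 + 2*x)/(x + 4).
f'(x) = (3*x^2 + 24*x + 8)/(x^2 + 8*x + 16)

Solve f'(x) = 0:
  f'(x) = (3*x^2 + 24*x + 8)/(x + 4)^2; the denominator is positive wherever f is defined, so f'(x) = 0 ⇔ 3*x^2 + 24*x + 8 = 0.
  3*x^2 + 24*x + 8 = 0 has no rational roots; quadratic formula: x = (-24 ± √480)/6.
  ⇒ x = -4 - 2*sqrt(30)/3 ≈ -7.6515, -4 + 2*sqrt(30)/3 ≈ -0.3485

f''(x) = 80/(x^3 + 12*x^2 + 48*x + 64)
Second-derivative test at each critical point:
  f''(-7.6515) = -1.6432 < 0 → local maximum
  f''(-0.3485) = 1.6432 > 0 → local minimum

Critical points: x = -4 - 2*sqrt(30)/3 ≈ -7.6515 (local maximum); x = -4 + 2*sqrt(30)/3 ≈ -0.3485 (local minimum)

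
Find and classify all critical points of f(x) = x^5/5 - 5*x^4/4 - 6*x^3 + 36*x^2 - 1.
f'(x) = x*(x^3 - 5*x^2 - 18*x + 72)

Solve f'(x) = 0:
  Factor: x^4 - 5*x^3 - 18*x^2 + 72*x = x*(x - 6)*(x - 3)*(x + 4) = 0.
  ⇒ x = -4, 0, 3, 6

f''(x) = 4*x^3 - 15*x^2 - 36*x + 72
Second-derivative test at each critical point:
  f''(-4) = -280 < 0 → local maximum
  f''(0) = 72 > 0 → local minimum
  f''(3) = -63 < 0 → local maximum
  f''(6) = 180 > 0 → local minimum

Critical points: x = -4 (local maximum); x = 0 (local minimum); x = 3 (local maximum); x = 6 (local minimum)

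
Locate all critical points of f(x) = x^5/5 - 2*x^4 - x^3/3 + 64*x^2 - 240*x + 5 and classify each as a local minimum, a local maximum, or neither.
f'(x) = x^4 - 8*x^3 - x^2 + 128*x - 240

Solve f'(x) = 0:
  Factor: x^4 - 8*x^3 - x^2 + 128*x - 240 = (x - 5)*(x - 4)*(x - 3)*(x + 4) = 0.
  ⇒ x = -4, 3, 4, 5

f''(x) = 4*x^3 - 24*x^2 - 2*x + 128
Second-derivative test at each critical point:
  f''(-4) = -504 < 0 → local maximum
  f''(3) = 14 > 0 → local minimum
  f''(4) = -8 < 0 → local maximum
  f''(5) = 18 > 0 → local minimum

Critical points: x = -4 (local maximum); x = 3 (local minimum); x = 4 (local maximum); x = 5 (local minimum)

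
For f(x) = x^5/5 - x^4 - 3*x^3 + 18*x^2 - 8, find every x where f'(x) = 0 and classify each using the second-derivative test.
f'(x) = x*(x^3 - 4*x^2 - 9*x + 36)

Solve f'(x) = 0:
  Factor: x^4 - 4*x^3 - 9*x^2 + 36*x = x*(x - 4)*(x - 3)*(x + 3) = 0.
  ⇒ x = -3, 0, 3, 4

f''(x) = 4*x^3 - 12*x^2 - 18*x + 36
Second-derivative test at each critical point:
  f''(-3) = -126 < 0 → local maximum
  f''(0) = 36 > 0 → local minimum
  f''(3) = -18 < 0 → local maximum
  f''(4) = 28 > 0 → local minimum

Critical points: x = -3 (local maximum); x = 0 (local minimum); x = 3 (local maximum); x = 4 (local minimum)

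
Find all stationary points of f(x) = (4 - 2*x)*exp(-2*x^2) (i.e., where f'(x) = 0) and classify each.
f'(x) = 2*(4*x*(x - 2) - 1)*exp(-2*x^2)

Solve f'(x) = 0:
  f'(x) = (8*x^2 - 16*x - 2)·exp(-2*x^2) and exp(-2*x^2) > 0 for every x, so f'(x) = 0 ⇔ 8*x^2 - 16*x - 2 = 0.
  Factor: 8*x^2 - 16*x - 2 = 2*(4*x^2 - 8*x - 1); 4*x^2 - 8*x - 1 = 0 has no rational roots; quadratic formula: x = (8 ± √80)/8.
  ⇒ x = 1 - sqrt(5)/2 ≈ -0.1180, 1 + sqrt(5)/2 ≈ 2.1180

f''(x) = 8*(4*x^2*(2 - x) + 3*x - 2)*exp(-2*x^2)
Second-derivative test at each critical point:
  f''(-0.1180) = -17.3970 < 0 → local maximum
  f''(2.1180) = 0.0023 > 0 → local minimum

Critical points: x = 1 - sqrt(5)/2 ≈ -0.1180 (local maximum); x = 1 + sqrt(5)/2 ≈ 2.1180 (local minimum)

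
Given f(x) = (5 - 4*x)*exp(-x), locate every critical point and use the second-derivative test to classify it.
f'(x) = (4*x - 9)*exp(-x)

Solve f'(x) = 0:
  f'(x) = (4*x - 9)·exp(-x) and exp(-x) > 0 for every x, so f'(x) = 0 ⇔ 4*x - 9 = 0.
  4*x - 9 = 0.
  ⇒ x = 9/4

f''(x) = (13 - 4*x)*exp(-x)
Second-derivative test at each critical point:
  f''(9/4) = 0.4216 > 0 → local minimum

Critical points: x = 9/4 (local minimum)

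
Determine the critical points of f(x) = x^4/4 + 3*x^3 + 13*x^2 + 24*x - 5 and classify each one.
f'(x) = x^3 + 9*x^2 + 26*x + 24

Solve f'(x) = 0:
  Factor: x^3 + 9*x^2 + 26*x + 24 = (x + 2)*(x + 3)*(x + 4) = 0.
  ⇒ x = -4, -3, -2

f''(x) = 3*x^2 + 18*x + 26
Second-derivative test at each critical point:
  f''(-4) = 2 > 0 → local minimum
  f''(-3) = -1 < 0 → local maximum
  f''(-2) = 2 > 0 → local minimum

Critical points: x = -4 (local minimum); x = -3 (local maximum); x = -2 (local minimum)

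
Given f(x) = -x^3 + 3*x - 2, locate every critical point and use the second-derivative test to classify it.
f'(x) = 3 - 3*x^2

Solve f'(x) = 0:
  Factor: 3 - 3*x^2 = -3*(x - 1)*(x + 1) = 0.
  ⇒ x = -1, 1

f''(x) = -6*x
Second-derivative test at each critical point:
  f''(-1) = 6 > 0 → local minimum
  f''(1) = -6 < 0 → local maximum

Critical points: x = -1 (local minimum); x = 1 (local maximum)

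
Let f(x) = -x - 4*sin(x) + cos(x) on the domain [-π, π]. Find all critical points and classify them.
f'(x) = -sin(x) - 4*cos(x) - 1

Solve f'(x) = 0 on [-π, π]:
  f'(x) = 0 ⇔ -sin(x) - 4*cos(x) = 1. Write the left side as R·cos(x + φ) with R = √((-4)² + 1²) = sqrt(17), cos φ = -4*sqrt(17)/17, sin φ = sqrt(17)/17; then cos(x + φ) = sqrt(17)/17. Solve for x and keep the solutions lying in [-π, π].
  ⇒ x = -pi/2 ≈ -1.5708, pi - atan(15/8) ≈ 2.0608

f''(x) = 4*sin(x) - cos(x)
Second-derivative test at each critical point:
  f''(-1.5708) = -4 < 0 → local maximum
  f''(2.0608) = 4 > 0 → local minimum

Critical points: x = -pi/2 ≈ -1.5708 (local maximum); x = pi - atan(15/8) ≈ 2.0608 (local minimum)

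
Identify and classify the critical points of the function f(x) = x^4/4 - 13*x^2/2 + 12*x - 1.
f'(x) = x^3 - 13*x + 12

Solve f'(x) = 0:
  Factor: x^3 - 13*x + 12 = (x - 3)*(x - 1)*(x + 4) = 0.
  ⇒ x = -4, 1, 3

f''(x) = 3*x^2 - 13
Second-derivative test at each critical point:
  f''(-4) = 35 > 0 → local minimum
  f''(1) = -10 < 0 → local maximum
  f''(3) = 14 > 0 → local minimum

Critical points: x = -4 (local minimum); x = 1 (local maximum); x = 3 (local minimum)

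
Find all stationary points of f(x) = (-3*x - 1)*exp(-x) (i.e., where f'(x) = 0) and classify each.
f'(x) = (3*x - 2)*exp(-x)

Solve f'(x) = 0:
  f'(x) = (3*x - 2)·exp(-x) and exp(-x) > 0 for every x, so f'(x) = 0 ⇔ 3*x - 2 = 0.
  3*x - 2 = 0.
  ⇒ x = 2/3

f''(x) = (5 - 3*x)*exp(-x)
Second-derivative test at each critical point:
  f''(2/3) = 1.5403 > 0 → local minimum

Critical points: x = 2/3 (local minimum)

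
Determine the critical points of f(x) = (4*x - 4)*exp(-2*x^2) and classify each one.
f'(x) = 4*(-4*x*(x - 1) + 1)*exp(-2*x^2)

Solve f'(x) = 0:
  f'(x) = (-16*x^2 + 16*x + 4)·exp(-2*x^2) and exp(-2*x^2) > 0 for every x, so f'(x) = 0 ⇔ -16*x^2 + 16*x + 4 = 0.
  Factor: -16*x^2 + 16*x + 4 = -4*(4*x^2 - 4*x - 1); 4*x^2 - 4*x - 1 = 0 has no rational roots; quadratic formula: x = (4 ± √32)/8.
  ⇒ x = 1/2 - sqrt(2)/2 ≈ -0.2071, 1/2 + sqrt(2)/2 ≈ 1.2071

f''(x) = 16*(4*x^2*(x - 1) - 3*x + 1)*exp(-2*x^2)
Second-derivative test at each critical point:
  f''(-0.2071) = 20.7672 > 0 → local minimum
  f''(1.2071) = -1.2275 < 0 → local maximum

Critical points: x = 1/2 - sqrt(2)/2 ≈ -0.2071 (local minimum); x = 1/2 + sqrt(2)/2 ≈ 1.2071 (local maximum)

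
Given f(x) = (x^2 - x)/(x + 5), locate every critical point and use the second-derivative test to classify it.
f'(x) = (x^2 + 10*x - 5)/(x^2 + 10*x + 25)

Solve f'(x) = 0:
  f'(x) = (x^2 + 10*x - 5)/(x + 5)^2; the denominator is positive wherever f is defined, so f'(x) = 0 ⇔ x^2 + 10*x - 5 = 0.
  x^2 + 10*x - 5 = 0 has no rational roots; quadratic formula: x = (-10 ± √120)/2.
  ⇒ x = -sqrt(30) - 5 ≈ -10.4772, -5 + sqrt(30) ≈ 0.4772

f''(x) = 60/(x^3 + 15*x^2 + 75*x + 125)
Second-derivative test at each critical point:
  f''(-10.4772) = -0.3651 < 0 → local maximum
  f''(0.4772) = 0.3651 > 0 → local minimum

Critical points: x = -sqrt(30) - 5 ≈ -10.4772 (local maximum); x = -5 + sqrt(30) ≈ 0.4772 (local minimum)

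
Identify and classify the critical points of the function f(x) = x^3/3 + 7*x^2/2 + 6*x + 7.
f'(x) = x^2 + 7*x + 6

Solve f'(x) = 0:
  Factor: x^2 + 7*x + 6 = (x + 1)*(x + 6) = 0.
  ⇒ x = -6, -1

f''(x) = 2*x + 7
Second-derivative test at each critical point:
  f''(-6) = -5 < 0 → local maximum
  f''(-1) = 5 > 0 → local minimum

Critical points: x = -6 (local maximum); x = -1 (local minimum)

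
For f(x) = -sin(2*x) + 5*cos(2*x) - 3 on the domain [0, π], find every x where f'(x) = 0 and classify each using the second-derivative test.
f'(x) = -10*sin(2*x) - 2*cos(2*x)

Solve f'(x) = 0 on [0, π]:
  f'(x) = 0 ⇔ -cos(2*x) = 5*sin(2*x) ⇔ tan(2*x) = -1/5, i.e. 2*x = arctan(-1/5) + nπ; keep the solutions lying in [0, π].
  ⇒ x = -atan(1/5)/2 + pi/2 ≈ 1.4721, pi - atan(1/5)/2 ≈ 3.0429

f''(x) = 4*sin(2*x) - 20*cos(2*x)
Second-derivative test at each critical point:
  f''(1.4721) = 20.3961 > 0 → local minimum
  f''(3.0429) = -20.3961 < 0 → local maximum

Critical points: x = -atan(1/5)/2 + pi/2 ≈ 1.4721 (local minimum); x = pi - atan(1/5)/2 ≈ 3.0429 (local maximum)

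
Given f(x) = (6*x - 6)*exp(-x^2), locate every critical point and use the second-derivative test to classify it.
f'(x) = 6*(-2*x*(x - 1) + 1)*exp(-x^2)

Solve f'(x) = 0:
  f'(x) = (-12*x^2 + 12*x + 6)·exp(-x^2) and exp(-x^2) > 0 for every x, so f'(x) = 0 ⇔ -12*x^2 + 12*x + 6 = 0.
  Factor: -12*x^2 + 12*x + 6 = -6*(2*x^2 - 2*x - 1); 2*x^2 - 2*x - 1 = 0 has no rational roots; quadratic formula: x = (2 ± √12)/4.
  ⇒ x = 1/2 - sqrt(3)/2 ≈ -0.3660, 1/2 + sqrt(3)/2 ≈ 1.3660

f''(x) = 12*(2*x^2*(x - 1) - 3*x + 1)*exp(-x^2)
Second-derivative test at each critical point:
  f''(-0.3660) = 18.1785 > 0 → local minimum
  f''(1.3660) = -3.2162 < 0 → local maximum

Critical points: x = 1/2 - sqrt(3)/2 ≈ -0.3660 (local minimum); x = 1/2 + sqrt(3)/2 ≈ 1.3660 (local maximum)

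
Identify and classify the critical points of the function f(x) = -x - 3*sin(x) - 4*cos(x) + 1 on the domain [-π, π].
f'(x) = 4*sin(x) - 3*cos(x) - 1

Solve f'(x) = 0 on [-π, π]:
  f'(x) = 0 ⇔ 4*sin(x) - 3*cos(x) = 1. Write the left side as R·cos(x + φ) with R = √((-3)² + (-4)²) = 5, cos φ = -3/5, sin φ = -4/5; then cos(x + φ) = 1/5. Solve for x and keep the solutions lying in [-π, π].
  ⇒ x = -pi + atan((4 - 6*sqrt(6))/(-8*sqrt(6) - 3)) ≈ -2.6994, atan((4 + 6*sqrt(6))/(-3 + 8*sqrt(6))) ≈ 0.8449

f''(x) = 3*sin(x) + 4*cos(x)
Second-derivative test at each critical point:
  f''(-2.6994) = -4.8990 < 0 → local maximum
  f''(0.8449) = 4.8990 > 0 → local minimum

Critical points: x = -pi + atan((4 - 6*sqrt(6))/(-8*sqrt(6) - 3)) ≈ -2.6994 (local maximum); x = atan((4 + 6*sqrt(6))/(-3 + 8*sqrt(6))) ≈ 0.8449 (local minimum)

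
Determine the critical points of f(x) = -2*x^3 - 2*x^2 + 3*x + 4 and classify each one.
f'(x) = -6*x^2 - 4*x + 3

Solve f'(x) = 0:
  6*x^2 + 4*x - 3 = 0 has no rational roots; quadratic formula: x = (-4 ± √88)/12.
  ⇒ x = -sqrt(22)/6 - 1/3 ≈ -1.1151, -1/3 + sqrt(22)/6 ≈ 0.4484

f''(x) = -12*x - 4
Second-derivative test at each critical point:
  f''(-1.1151) = 9.3808 > 0 → local minimum
  f''(0.4484) = -9.3808 < 0 → local maximum

Critical points: x = -sqrt(22)/6 - 1/3 ≈ -1.1151 (local minimum); x = -1/3 + sqrt(22)/6 ≈ 0.4484 (local maximum)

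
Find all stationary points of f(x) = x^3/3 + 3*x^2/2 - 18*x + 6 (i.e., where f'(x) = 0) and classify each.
f'(x) = x^2 + 3*x - 18

Solve f'(x) = 0:
  Factor: x^2 + 3*x - 18 = (x - 3)*(x + 6) = 0.
  ⇒ x = -6, 3

f''(x) = 2*x + 3
Second-derivative test at each critical point:
  f''(-6) = -9 < 0 → local maximum
  f''(3) = 9 > 0 → local minimum

Critical points: x = -6 (local maximum); x = 3 (local minimum)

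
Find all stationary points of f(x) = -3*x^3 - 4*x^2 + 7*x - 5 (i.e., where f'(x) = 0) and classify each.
f'(x) = -9*x^2 - 8*x + 7

Solve f'(x) = 0:
  9*x^2 + 8*x - 7 = 0 has no rational roots; quadratic formula: x = (-8 ± √316)/18.
  ⇒ x = -sqrt(79)/9 - 4/9 ≈ -1.4320, -4/9 + sqrt(79)/9 ≈ 0.5431

f''(x) = -18*x - 8
Second-derivative test at each critical point:
  f''(-1.4320) = 17.7764 > 0 → local minimum
  f''(0.5431) = -17.7764 < 0 → local maximum

Critical points: x = -sqrt(79)/9 - 4/9 ≈ -1.4320 (local minimum); x = -4/9 + sqrt(79)/9 ≈ 0.5431 (local maximum)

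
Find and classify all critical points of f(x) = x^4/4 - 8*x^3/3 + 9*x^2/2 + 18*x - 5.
f'(x) = x^3 - 8*x^2 + 9*x + 18

Solve f'(x) = 0:
  Factor: x^3 - 8*x^2 + 9*x + 18 = (x - 6)*(x - 3)*(x + 1) = 0.
  ⇒ x = -1, 3, 6

f''(x) = 3*x^2 - 16*x + 9
Second-derivative test at each critical point:
  f''(-1) = 28 > 0 → local minimum
  f''(3) = -12 < 0 → local maximum
  f''(6) = 21 > 0 → local minimum

Critical points: x = -1 (local minimum); x = 3 (local maximum); x = 6 (local minimum)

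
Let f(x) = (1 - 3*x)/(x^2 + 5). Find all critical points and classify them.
f'(x) = (3*x^2 - 2*x - 15)/(x^4 + 10*x^2 + 25)

Solve f'(x) = 0:
  f'(x) = (3*x^2 - 2*x - 15)/(x^2 + 5)^2; the denominator is positive wherever f is defined, so f'(x) = 0 ⇔ 3*x^2 - 2*x - 15 = 0.
  3*x^2 - 2*x - 15 = 0 has no rational roots; quadratic formula: x = (2 ± √184)/6.
  ⇒ x = 1/3 - sqrt(46)/3 ≈ -1.9274, 1/3 + sqrt(46)/3 ≈ 2.5941

f''(x) = 2*(4*x^2*(1 - 3*x) + (9*x - 1)*(x^2 + 5))/(x^2 + 5)^3
Second-derivative test at each critical point:
  f''(-1.9274) = -0.1786 < 0 → local maximum
  f''(2.5941) = 0.0986 > 0 → local minimum

Critical points: x = 1/3 - sqrt(46)/3 ≈ -1.9274 (local maximum); x = 1/3 + sqrt(46)/3 ≈ 2.5941 (local minimum)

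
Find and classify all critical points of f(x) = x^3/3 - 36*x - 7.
f'(x) = x^2 - 36

Solve f'(x) = 0:
  Factor: x^2 - 36 = (x - 6)*(x + 6) = 0.
  ⇒ x = -6, 6

f''(x) = 2*x
Second-derivative test at each critical point:
  f''(-6) = -12 < 0 → local maximum
  f''(6) = 12 > 0 → local minimum

Critical points: x = -6 (local maximum); x = 6 (local minimum)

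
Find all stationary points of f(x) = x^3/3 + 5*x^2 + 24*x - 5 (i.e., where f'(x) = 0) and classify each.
f'(x) = x^2 + 10*x + 24

Solve f'(x) = 0:
  Factor: x^2 + 10*x + 24 = (x + 4)*(x + 6) = 0.
  ⇒ x = -6, -4

f''(x) = 2*x + 10
Second-derivative test at each critical point:
  f''(-6) = -2 < 0 → local maximum
  f''(-4) = 2 > 0 → local minimum

Critical points: x = -6 (local maximum); x = -4 (local minimum)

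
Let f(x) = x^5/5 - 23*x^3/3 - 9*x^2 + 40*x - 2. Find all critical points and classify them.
f'(x) = x^4 - 23*x^2 - 18*x + 40

Solve f'(x) = 0:
  Factor: x^4 - 23*x^2 - 18*x + 40 = (x - 5)*(x - 1)*(x + 2)*(x + 4) = 0.
  ⇒ x = -4, -2, 1, 5

f''(x) = 4*x^3 - 46*x - 18
Second-derivative test at each critical point:
  f''(-4) = -90 < 0 → local maximum
  f''(-2) = 42 > 0 → local minimum
  f''(1) = -60 < 0 → local maximum
  f''(5) = 252 > 0 → local minimum

Critical points: x = -4 (local maximum); x = -2 (local minimum); x = 1 (local maximum); x = 5 (local minimum)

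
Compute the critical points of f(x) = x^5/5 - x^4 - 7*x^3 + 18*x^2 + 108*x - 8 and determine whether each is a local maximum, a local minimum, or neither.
f'(x) = x^4 - 4*x^3 - 21*x^2 + 36*x + 108

Solve f'(x) = 0:
  Factor: x^4 - 4*x^3 - 21*x^2 + 36*x + 108 = (x - 6)*(x - 3)*(x + 2)*(x + 3) = 0.
  ⇒ x = -3, -2, 3, 6

f''(x) = 4*x^3 - 12*x^2 - 42*x + 36
Second-derivative test at each critical point:
  f''(-3) = -54 < 0 → local maximum
  f''(-2) = 40 > 0 → local minimum
  f''(3) = -90 < 0 → local maximum
  f''(6) = 216 > 0 → local minimum

Critical points: x = -3 (local maximum); x = -2 (local minimum); x = 3 (local maximum); x = 6 (local minimum)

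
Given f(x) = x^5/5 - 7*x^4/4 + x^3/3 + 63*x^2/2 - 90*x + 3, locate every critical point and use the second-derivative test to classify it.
f'(x) = x^4 - 7*x^3 + x^2 + 63*x - 90

Solve f'(x) = 0:
  Factor: x^4 - 7*x^3 + x^2 + 63*x - 90 = (x - 5)*(x - 3)*(x - 2)*(x + 3) = 0.
  ⇒ x = -3, 2, 3, 5

f''(x) = 4*x^3 - 21*x^2 + 2*x + 63
Second-derivative test at each critical point:
  f''(-3) = -240 < 0 → local maximum
  f''(2) = 15 > 0 → local minimum
  f''(3) = -12 < 0 → local maximum
  f''(5) = 48 > 0 → local minimum

Critical points: x = -3 (local maximum); x = 2 (local minimum); x = 3 (local maximum); x = 5 (local minimum)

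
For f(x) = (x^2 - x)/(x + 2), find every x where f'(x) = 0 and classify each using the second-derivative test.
f'(x) = (x^2 + 4*x - 2)/(x^2 + 4*x + 4)

Solve f'(x) = 0:
  f'(x) = (x^2 + 4*x - 2)/(x + 2)^2; the denominator is positive wherever f is defined, so f'(x) = 0 ⇔ x^2 + 4*x - 2 = 0.
  x^2 + 4*x - 2 = 0 has no rational roots; quadratic formula: x = (-4 ± √24)/2.
  ⇒ x = -sqrt(6) - 2 ≈ -4.4495, -2 + sqrt(6) ≈ 0.4495

f''(x) = 12/(x^3 + 6*x^2 + 12*x + 8)
Second-derivative test at each critical point:
  f''(-4.4495) = -0.8165 < 0 → local maximum
  f''(0.4495) = 0.8165 > 0 → local minimum

Critical points: x = -sqrt(6) - 2 ≈ -4.4495 (local maximum); x = -2 + sqrt(6) ≈ 0.4495 (local minimum)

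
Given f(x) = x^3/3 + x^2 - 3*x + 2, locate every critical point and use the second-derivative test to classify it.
f'(x) = x^2 + 2*x - 3

Solve f'(x) = 0:
  Factor: x^2 + 2*x - 3 = (x - 1)*(x + 3) = 0.
  ⇒ x = -3, 1

f''(x) = 2*x + 2
Second-derivative test at each critical point:
  f''(-3) = -4 < 0 → local maximum
  f''(1) = 4 > 0 → local minimum

Critical points: x = -3 (local maximum); x = 1 (local minimum)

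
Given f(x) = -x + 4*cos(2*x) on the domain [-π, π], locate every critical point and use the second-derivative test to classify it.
f'(x) = -8*sin(2*x) - 1

Solve f'(x) = 0 on [-π, π]:
  f'(x) = 0 ⇔ sin(2*x) = -1/8, i.e. 2*x = arcsin(-1/8) + 2nπ or 2*x = π − arcsin(-1/8) + 2nπ; keep the solutions lying in [-π, π].
  ⇒ x = -pi/2 + asin(1/8)/2 ≈ -1.5081, -asin(1/8)/2 ≈ -0.0627, asin(1/8)/2 + pi/2 ≈ 1.6335, pi - asin(1/8)/2 ≈ 3.0789

f''(x) = -16*cos(2*x)
Second-derivative test at each critical point:
  f''(-1.5081) = 15.8745 > 0 → local minimum
  f''(-0.0627) = -15.8745 < 0 → local maximum
  f''(1.6335) = 15.8745 > 0 → local minimum
  f''(3.0789) = -15.8745 < 0 → local maximum

Critical points: x = -pi/2 + asin(1/8)/2 ≈ -1.5081 (local minimum); x = -asin(1/8)/2 ≈ -0.0627 (local maximum); x = asin(1/8)/2 + pi/2 ≈ 1.6335 (local minimum); x = pi - asin(1/8)/2 ≈ 3.0789 (local maximum)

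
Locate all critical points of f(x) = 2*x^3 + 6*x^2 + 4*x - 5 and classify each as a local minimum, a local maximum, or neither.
f'(x) = 6*x^2 + 12*x + 4

Solve f'(x) = 0:
  Factor: 6*x^2 + 12*x + 4 = 2*(3*x^2 + 6*x + 2); 3*x^2 + 6*x + 2 = 0 has no rational roots; quadratic formula: x = (-6 ± √12)/6.
  ⇒ x = -1 - sqrt(3)/3 ≈ -1.5774, -1 + sqrt(3)/3 ≈ -0.4226

f''(x) = 12*x + 12
Second-derivative test at each critical point:
  f''(-1.5774) = -6.9282 < 0 → local maximum
  f''(-0.4226) = 6.9282 > 0 → local minimum

Critical points: x = -1 - sqrt(3)/3 ≈ -1.5774 (local maximum); x = -1 + sqrt(3)/3 ≈ -0.4226 (local minimum)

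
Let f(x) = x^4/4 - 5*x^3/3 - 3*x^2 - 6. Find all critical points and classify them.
f'(x) = x*(x^2 - 5*x - 6)

Solve f'(x) = 0:
  Factor: x^3 - 5*x^2 - 6*x = x*(x - 6)*(x + 1) = 0.
  ⇒ x = -1, 0, 6

f''(x) = 3*x^2 - 10*x - 6
Second-derivative test at each critical point:
  f''(-1) = 7 > 0 → local minimum
  f''(0) = -6 < 0 → local maximum
  f''(6) = 42 > 0 → local minimum

Critical points: x = -1 (local minimum); x = 0 (local maximum); x = 6 (local minimum)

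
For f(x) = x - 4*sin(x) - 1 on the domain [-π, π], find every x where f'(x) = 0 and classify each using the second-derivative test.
f'(x) = 1 - 4*cos(x)

Solve f'(x) = 0 on [-π, π]:
  f'(x) = 0 ⇔ cos(x) = 1/4, i.e. x = ±arccos(1/4) + 2nπ; keep the solutions lying in [-π, π].
  ⇒ x = -acos(1/4) ≈ -1.3181, acos(1/4) ≈ 1.3181

f''(x) = 4*sin(x)
Second-derivative test at each critical point:
  f''(-1.3181) = -3.8730 < 0 → local maximum
  f''(1.3181) = 3.8730 > 0 → local minimum

Critical points: x = -acos(1/4) ≈ -1.3181 (local maximum); x = acos(1/4) ≈ 1.3181 (local minimum)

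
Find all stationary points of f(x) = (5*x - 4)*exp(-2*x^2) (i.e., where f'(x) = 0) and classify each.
f'(x) = (-4*x*(5*x - 4) + 5)*exp(-2*x^2)

Solve f'(x) = 0:
  f'(x) = (-20*x^2 + 16*x + 5)·exp(-2*x^2) and exp(-2*x^2) > 0 for every x, so f'(x) = 0 ⇔ -20*x^2 + 16*x + 5 = 0.
  20*x^2 - 16*x - 5 = 0 has no rational roots; quadratic formula: x = (16 ± √656)/40.
  ⇒ x = 2/5 - sqrt(41)/10 ≈ -0.2403, 2/5 + sqrt(41)/10 ≈ 1.0403

f''(x) = 4*(4*x^2*(5*x - 4) - 15*x + 4)*exp(-2*x^2)
Second-derivative test at each critical point:
  f''(-0.2403) = 22.8187 > 0 → local minimum
  f''(1.0403) = -2.9405 < 0 → local maximum

Critical points: x = 2/5 - sqrt(41)/10 ≈ -0.2403 (local minimum); x = 2/5 + sqrt(41)/10 ≈ 1.0403 (local maximum)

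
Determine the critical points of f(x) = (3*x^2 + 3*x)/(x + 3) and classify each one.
f'(x) = 3*(x^2 + 6*x + 3)/(x^2 + 6*x + 9)

Solve f'(x) = 0:
  f'(x) = 3*(x^2 + 6*x + 3)/(x + 3)^2; the denominator is positive wherever f is defined, so f'(x) = 0 ⇔ 3*x^2 + 18*x + 9 = 0.
  Factor: 3*x^2 + 18*x + 9 = 3*(x^2 + 6*x + 3); x^2 + 6*x + 3 = 0 has no rational roots; quadratic formula: x = (-6 ± √24)/2.
  ⇒ x = -3 - sqrt(6) ≈ -5.4495, -3 + sqrt(6) ≈ -0.5505

f''(x) = 36/(x^3 + 9*x^2 + 27*x + 27)
Second-derivative test at each critical point:
  f''(-5.4495) = -2.4495 < 0 → local maximum
  f''(-0.5505) = 2.4495 > 0 → local minimum

Critical points: x = -3 - sqrt(6) ≈ -5.4495 (local maximum); x = -3 + sqrt(6) ≈ -0.5505 (local minimum)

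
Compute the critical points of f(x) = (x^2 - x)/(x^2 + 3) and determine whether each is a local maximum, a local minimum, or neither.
f'(x) = (x^2 + 6*x - 3)/(x^4 + 6*x^2 + 9)

Solve f'(x) = 0:
  f'(x) = (x^2 + 6*x - 3)/(x^2 + 3)^2; the denominator is positive wherever f is defined, so f'(x) = 0 ⇔ x^2 + 6*x - 3 = 0.
  x^2 + 6*x - 3 = 0 has no rational roots; quadratic formula: x = (-6 ± √48)/2.
  ⇒ x = -2*sqrt(3) - 3 ≈ -6.4641, -3 + 2*sqrt(3) ≈ 0.4641

f''(x) = 2*(-x^3 - 9*x^2 + 9*x + 9)/(x^6 + 9*x^4 + 27*x^2 + 27)
Second-derivative test at each critical point:
  f''(-6.4641) = -0.0035 < 0 → local maximum
  f''(0.4641) = 0.6701 > 0 → local minimum

Critical points: x = -2*sqrt(3) - 3 ≈ -6.4641 (local maximum); x = -3 + 2*sqrt(3) ≈ 0.4641 (local minimum)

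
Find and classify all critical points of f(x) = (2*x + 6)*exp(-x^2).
f'(x) = 2*(-2*x*(x + 3) + 1)*exp(-x^2)

Solve f'(x) = 0:
  f'(x) = (-4*x^2 - 12*x + 2)·exp(-x^2) and exp(-x^2) > 0 for every x, so f'(x) = 0 ⇔ -4*x^2 - 12*x + 2 = 0.
  Factor: -4*x^2 - 12*x + 2 = -2*(2*x^2 + 6*x - 1); 2*x^2 + 6*x - 1 = 0 has no rational roots; quadratic formula: x = (-6 ± √44)/4.
  ⇒ x = -sqrt(11)/2 - 3/2 ≈ -3.1583, -3/2 + sqrt(11)/2 ≈ 0.1583

f''(x) = 4*(2*x^2*(x + 3) - 3*x - 3)*exp(-x^2)
Second-derivative test at each critical point:
  f''(-3.1583) = 0.0006 > 0 → local minimum
  f''(0.1583) = -12.9381 < 0 → local maximum

Critical points: x = -sqrt(11)/2 - 3/2 ≈ -3.1583 (local minimum); x = -3/2 + sqrt(11)/2 ≈ 0.1583 (local maximum)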